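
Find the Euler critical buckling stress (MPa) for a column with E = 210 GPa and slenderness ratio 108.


sigma_cr = pi^2 * E / lambda^2
= 9.8696 * 210000.0 / 108^2
= 9.8696 * 210000.0 / 11664
= 177.6935 MPa

177.6935 MPa


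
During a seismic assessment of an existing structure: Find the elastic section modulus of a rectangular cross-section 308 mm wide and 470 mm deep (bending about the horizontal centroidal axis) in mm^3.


S = b * h^2 / 6
= 308 * 470^2 / 6
= 308 * 220900 / 6
= 11339533.33 mm^3

11339533.33 mm^3


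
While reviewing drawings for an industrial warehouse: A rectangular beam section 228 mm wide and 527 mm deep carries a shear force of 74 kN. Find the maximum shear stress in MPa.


A = b * h = 228 * 527 = 120156 mm^2
V = 74 kN = 74000.0 N
tau_max = 1.5 * V / A = 1.5 * 74000.0 / 120156
= 0.9238 MPa

0.9238 MPa


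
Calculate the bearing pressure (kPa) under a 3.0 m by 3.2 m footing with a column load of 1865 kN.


A = 3.0 * 3.2 = 9.6 m^2
q = P / A = 1865 / 9.6
= 194.2708 kPa

194.2708 kPa


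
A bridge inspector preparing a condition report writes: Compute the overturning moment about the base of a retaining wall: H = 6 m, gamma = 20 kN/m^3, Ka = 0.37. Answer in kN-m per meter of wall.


Pa = 0.5 * Ka * gamma * H^2
= 0.5 * 0.37 * 20 * 6^2
= 133.2 kN/m
Arm = H / 3 = 6 / 3 = 2.0 m
Mo = Pa * arm = Pa * H / 3 = 133.2 * 6 / 3 = 266.4 kN-m/m

266.4 kN-m/m


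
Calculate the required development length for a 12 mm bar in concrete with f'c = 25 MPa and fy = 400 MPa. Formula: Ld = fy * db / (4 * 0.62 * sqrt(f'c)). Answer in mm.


Ld = (fy * db) / (4 * 0.62 * sqrt(f'c))
= (400 * 12) / (4 * 0.62 * sqrt(25))
= 4800 / 12.4
= 387.1 mm

387.1 mm


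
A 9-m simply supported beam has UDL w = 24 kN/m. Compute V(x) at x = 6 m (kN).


R_A = w * L / 2 = 24 * 9 / 2 = 108.0 kN
V(x) = R_A - w * x = 108.0 - 24 * 6
= -36.0 kN

-36.0 kN


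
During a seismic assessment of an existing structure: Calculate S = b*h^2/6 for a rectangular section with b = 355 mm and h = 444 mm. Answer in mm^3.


S = b * h^2 / 6
= 355 * 444^2 / 6
= 355 * 197136 / 6
= 11663880.0 mm^3

11663880.0 mm^3


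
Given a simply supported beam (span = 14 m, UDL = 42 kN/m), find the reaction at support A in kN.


Total load = w * L = 42 * 14 = 588 kN
By symmetry, each reaction R = total / 2 = 588 / 2 = 294.0 kN

294.0 kN


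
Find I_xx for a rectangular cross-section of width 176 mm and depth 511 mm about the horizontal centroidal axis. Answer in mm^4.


I = b * h^3 / 12
= 176 * 511^3 / 12
= 176 * 133432831 / 12
= 1957014854.67 mm^4

1957014854.67 mm^4


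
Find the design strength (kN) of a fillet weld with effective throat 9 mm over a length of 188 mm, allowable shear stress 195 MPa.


Strength = throat * length * allowable stress
= 9 * 188 * 195 N
= 329940 N
= 329.94 kN

329.94 kN


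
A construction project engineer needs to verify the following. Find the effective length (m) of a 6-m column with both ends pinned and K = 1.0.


L_eff = K * L
= 1.0 * 6
= 6.0 m

6.0 m


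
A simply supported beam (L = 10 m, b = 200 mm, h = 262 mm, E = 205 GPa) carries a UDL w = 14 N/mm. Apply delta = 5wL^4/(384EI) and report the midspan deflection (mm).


I = 200 * 262^3 / 12 = 299745466.67 mm^4
L = 10000.0 mm, w = 14 N/mm, E = 205000.0 MPa
delta = 5 * w * L^4 / (384 * E * I)
= 5 * 14 * 10000.0^4 / (384 * 205000.0 * 299745466.67)
= 29.6661 mm

29.6661 mm


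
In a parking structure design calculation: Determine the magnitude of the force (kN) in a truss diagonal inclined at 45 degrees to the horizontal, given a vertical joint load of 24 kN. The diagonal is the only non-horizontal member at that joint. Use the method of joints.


At the joint, only the diagonal has a vertical component, so vertical equilibrium gives:
F * sin(45) = 24
F = 24 / sin(45)
= 24 / 0.707107
= 33.94 kN

33.94 kN


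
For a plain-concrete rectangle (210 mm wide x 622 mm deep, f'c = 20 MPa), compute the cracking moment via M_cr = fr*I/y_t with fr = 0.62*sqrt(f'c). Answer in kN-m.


fr = 0.62 * sqrt(20) = 0.62 * 4.4721 = 2.7727 MPa
I = 210 * 622^3 / 12 = 4211232340.0 mm^4
y_t = 311.0 mm
M_cr = fr * I / y_t = 2.7727 * 4211232340.0 / 311.0 N-mm
= 37.5453 kN-m

37.5453 kN-m


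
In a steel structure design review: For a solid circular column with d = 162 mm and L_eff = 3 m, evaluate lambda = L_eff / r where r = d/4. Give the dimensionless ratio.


Radius of gyration r = d / 4 = 162 / 4 = 40.5 mm
L_eff = 3000.0 mm
Slenderness ratio = L / r = 3000.0 / 40.5 = 74.07 (dimensionless)

74.07 (dimensionless)


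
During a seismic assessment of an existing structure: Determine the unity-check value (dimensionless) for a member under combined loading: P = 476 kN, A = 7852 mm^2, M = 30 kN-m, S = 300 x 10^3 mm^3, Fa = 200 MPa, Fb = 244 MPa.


f_a = P / A = 476000.0 / 7852 = 60.6215 MPa
f_b = M / S = 30000000.0 / 300000.0 = 100.0 MPa
Ratio = f_a / Fa + f_b / Fb
= 60.6215 / 200 + 100.0 / 244
= 0.7129 (dimensionless)

0.7129 (dimensionless)


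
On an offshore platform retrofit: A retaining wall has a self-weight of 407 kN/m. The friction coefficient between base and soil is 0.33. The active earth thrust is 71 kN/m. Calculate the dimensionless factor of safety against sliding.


Resisting force = mu * W = 0.33 * 407 = 134.31 kN/m
FOS = Resisting / Driving = 134.31 / 71
= 1.8917 (dimensionless)

1.8917 (dimensionless)


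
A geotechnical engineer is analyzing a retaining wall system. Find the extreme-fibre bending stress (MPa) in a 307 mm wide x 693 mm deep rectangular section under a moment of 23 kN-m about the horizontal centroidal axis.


I = b * h^3 / 12 = 307 * 693^3 / 12 = 8514454583.25 mm^4
y = h / 2 = 693 / 2 = 346.5 mm
M = 23 kN-m = 23000000.0 N-mm
sigma = M * y / I = 23000000.0 * 346.5 / 8514454583.25
= 0.94 MPa

0.94 MPa


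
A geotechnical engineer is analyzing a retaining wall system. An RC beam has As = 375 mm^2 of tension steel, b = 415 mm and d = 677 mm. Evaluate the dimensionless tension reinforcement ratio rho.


rho = As / (b * d)
= 375 / (415 * 677)
= 375 / 280955
= 0.001335 (dimensionless)

0.001335 (dimensionless)


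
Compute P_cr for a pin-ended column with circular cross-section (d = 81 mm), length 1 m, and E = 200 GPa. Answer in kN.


I = pi * d^4 / 64 = 2113050.98 mm^4
L = 1000.0 mm
P_cr = pi^2 * E * I / L^2
= 9.8696 * 200000.0 * 2113050.98 / 1000.0^2
= 4170995.44 N = 4170.9954 kN

4170.9954 kN


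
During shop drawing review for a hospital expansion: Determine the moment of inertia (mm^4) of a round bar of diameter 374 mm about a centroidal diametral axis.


r = d / 2 = 374 / 2 = 187.0 mm
I = pi * r^4 / 4 = pi * 187.0^4 / 4
= 960409190.91 mm^4

960409190.91 mm^4


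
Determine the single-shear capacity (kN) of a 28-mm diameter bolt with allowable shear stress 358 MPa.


A = pi * d^2 / 4 = pi * 28^2 / 4 = 615.7522 mm^2
V = f_v * A / 1000 = 358 * 615.7522 / 1000
= 220.4393 kN

220.4393 kN


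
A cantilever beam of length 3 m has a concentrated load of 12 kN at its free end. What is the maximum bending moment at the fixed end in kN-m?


For a cantilever with a point load at the free end:
M_max = P * L = 12 * 3 = 36 kN-m

36 kN-m


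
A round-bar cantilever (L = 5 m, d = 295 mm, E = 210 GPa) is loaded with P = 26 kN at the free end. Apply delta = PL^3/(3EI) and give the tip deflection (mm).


I = pi * d^4 / 64 = pi * 295^4 / 64 = 371755979.48 mm^4
L = 5000.0 mm, P = 26000.0 N, E = 210000.0 MPa
delta = P * L^3 / (3 * E * I)
= 26000.0 * 5000.0^3 / (3 * 210000.0 * 371755979.48)
= 13.8767 mm

13.8767 mm


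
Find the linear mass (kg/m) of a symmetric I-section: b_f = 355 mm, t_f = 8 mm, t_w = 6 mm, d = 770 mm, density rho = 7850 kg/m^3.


A_flanges = 2 * 355 * 8 = 5680 mm^2
A_web = (770 - 2 * 8) * 6 = 4524 mm^2
A_total = 5680 + 4524 = 10204 mm^2 = 0.010204 m^2
Weight = rho * A = 7850 * 0.010204 = 80.1014 kg/m

80.1014 kg/m


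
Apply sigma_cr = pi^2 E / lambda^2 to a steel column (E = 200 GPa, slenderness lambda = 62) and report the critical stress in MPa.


sigma_cr = pi^2 * E / lambda^2
= 9.8696 * 200000.0 / 62^2
= 9.8696 * 200000.0 / 3844
= 513.507 MPa

513.507 MPa


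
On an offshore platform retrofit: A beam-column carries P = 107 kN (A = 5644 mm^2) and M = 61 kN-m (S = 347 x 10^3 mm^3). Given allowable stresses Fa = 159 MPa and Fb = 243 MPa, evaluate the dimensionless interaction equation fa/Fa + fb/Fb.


f_a = P / A = 107000.0 / 5644 = 18.9582 MPa
f_b = M / S = 61000000.0 / 347000.0 = 175.7925 MPa
Ratio = f_a / Fa + f_b / Fb
= 18.9582 / 159 + 175.7925 / 243
= 0.8427 (dimensionless)

0.8427 (dimensionless)


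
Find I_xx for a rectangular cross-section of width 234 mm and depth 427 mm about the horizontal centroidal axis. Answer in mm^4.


I = b * h^3 / 12
= 234 * 427^3 / 12
= 234 * 77854483 / 12
= 1518162418.5 mm^4

1518162418.5 mm^4


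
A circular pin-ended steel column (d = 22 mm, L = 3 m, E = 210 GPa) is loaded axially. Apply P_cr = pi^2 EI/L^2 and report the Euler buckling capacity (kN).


I = pi * d^4 / 64 = 11499.01 mm^4
L = 3000.0 mm
P_cr = pi^2 * E * I / L^2
= 9.8696 * 210000.0 * 11499.01 / 3000.0^2
= 2648.12 N = 2.6481 kN

2.6481 kN


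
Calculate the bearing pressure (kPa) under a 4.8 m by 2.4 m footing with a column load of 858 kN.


A = 4.8 * 2.4 = 11.52 m^2
q = P / A = 858 / 11.52
= 74.4792 kPa

74.4792 kPa


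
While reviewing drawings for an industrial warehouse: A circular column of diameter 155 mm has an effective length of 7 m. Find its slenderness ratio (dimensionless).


Radius of gyration r = d / 4 = 155 / 4 = 38.75 mm
L_eff = 7000.0 mm
Slenderness ratio = L / r = 7000.0 / 38.75 = 180.65 (dimensionless)

180.65 (dimensionless)


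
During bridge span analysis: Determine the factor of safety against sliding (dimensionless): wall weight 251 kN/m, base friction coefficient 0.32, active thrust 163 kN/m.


Resisting force = mu * W = 0.32 * 251 = 80.32 kN/m
FOS = Resisting / Driving = 80.32 / 163
= 0.4928 (dimensionless)

0.4928 (dimensionless)


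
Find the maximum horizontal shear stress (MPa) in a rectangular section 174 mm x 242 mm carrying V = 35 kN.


A = b * h = 174 * 242 = 42108 mm^2
V = 35 kN = 35000.0 N
tau_max = 1.5 * V / A = 1.5 * 35000.0 / 42108
= 1.2468 MPa

1.2468 MPa


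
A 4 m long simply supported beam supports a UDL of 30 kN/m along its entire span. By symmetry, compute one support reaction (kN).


Total load = w * L = 30 * 4 = 120 kN
By symmetry, each reaction R = total / 2 = 120 / 2 = 60.0 kN

60.0 kN


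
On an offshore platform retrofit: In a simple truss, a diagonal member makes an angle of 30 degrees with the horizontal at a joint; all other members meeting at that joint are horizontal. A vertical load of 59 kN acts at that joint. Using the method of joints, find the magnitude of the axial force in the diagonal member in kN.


At the joint, only the diagonal has a vertical component, so vertical equilibrium gives:
F * sin(30) = 59
F = 59 / sin(30)
= 59 / 0.5
= 118.0 kN

118.0 kN


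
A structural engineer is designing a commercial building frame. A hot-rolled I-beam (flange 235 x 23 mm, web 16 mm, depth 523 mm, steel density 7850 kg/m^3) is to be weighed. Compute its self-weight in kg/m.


A_flanges = 2 * 235 * 23 = 10810 mm^2
A_web = (523 - 2 * 23) * 16 = 7632 mm^2
A_total = 10810 + 7632 = 18442 mm^2 = 0.018442 m^2
Weight = rho * A = 7850 * 0.018442 = 144.7697 kg/m

144.7697 kg/m


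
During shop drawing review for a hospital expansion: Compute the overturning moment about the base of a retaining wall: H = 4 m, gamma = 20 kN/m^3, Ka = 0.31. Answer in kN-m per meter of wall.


Pa = 0.5 * Ka * gamma * H^2
= 0.5 * 0.31 * 20 * 4^2
= 49.6 kN/m
Arm = H / 3 = 4 / 3 = 1.3333 m
Mo = Pa * arm = Pa * H / 3 = 49.6 * 4 / 3 = 66.1333 kN-m/m

66.1333 kN-m/m


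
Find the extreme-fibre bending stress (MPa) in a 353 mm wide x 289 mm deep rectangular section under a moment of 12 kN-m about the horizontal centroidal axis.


I = b * h^3 / 12 = 353 * 289^3 / 12 = 710046821.42 mm^4
y = h / 2 = 289 / 2 = 144.5 mm
M = 12 kN-m = 12000000.0 N-mm
sigma = M * y / I = 12000000.0 * 144.5 / 710046821.42
= 2.44 MPa

2.44 MPa


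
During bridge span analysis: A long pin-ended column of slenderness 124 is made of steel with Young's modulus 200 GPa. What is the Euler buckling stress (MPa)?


sigma_cr = pi^2 * E / lambda^2
= 9.8696 * 200000.0 / 124^2
= 9.8696 * 200000.0 / 15376
= 128.3767 MPa

128.3767 MPa


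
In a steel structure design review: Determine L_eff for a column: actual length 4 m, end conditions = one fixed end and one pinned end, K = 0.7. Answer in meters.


L_eff = K * L
= 0.7 * 4
= 2.8 m

2.8 m


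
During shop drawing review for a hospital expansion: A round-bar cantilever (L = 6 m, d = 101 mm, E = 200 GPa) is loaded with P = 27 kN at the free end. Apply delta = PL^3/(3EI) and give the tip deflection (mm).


I = pi * d^4 / 64 = pi * 101^4 / 64 = 5108052.99 mm^4
L = 6000.0 mm, P = 27000.0 N, E = 200000.0 MPa
delta = P * L^3 / (3 * E * I)
= 27000.0 * 6000.0^3 / (3 * 200000.0 * 5108052.99)
= 1902.8777 mm

1902.8777 mm


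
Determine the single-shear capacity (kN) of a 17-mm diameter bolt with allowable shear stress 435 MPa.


A = pi * d^2 / 4 = pi * 17^2 / 4 = 226.9801 mm^2
V = f_v * A / 1000 = 435 * 226.9801 / 1000
= 98.7363 kN

98.7363 kN


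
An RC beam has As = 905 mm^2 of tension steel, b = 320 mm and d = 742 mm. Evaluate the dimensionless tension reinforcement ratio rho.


rho = As / (b * d)
= 905 / (320 * 742)
= 905 / 237440
= 0.003811 (dimensionless)

0.003811 (dimensionless)


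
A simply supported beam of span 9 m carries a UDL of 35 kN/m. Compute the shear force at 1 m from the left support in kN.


R_A = w * L / 2 = 35 * 9 / 2 = 157.5 kN
V(x) = R_A - w * x = 157.5 - 35 * 1
= 122.5 kN

122.5 kN


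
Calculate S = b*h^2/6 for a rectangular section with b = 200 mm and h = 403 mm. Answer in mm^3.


S = b * h^2 / 6
= 200 * 403^2 / 6
= 200 * 162409 / 6
= 5413633.33 mm^3

5413633.33 mm^3


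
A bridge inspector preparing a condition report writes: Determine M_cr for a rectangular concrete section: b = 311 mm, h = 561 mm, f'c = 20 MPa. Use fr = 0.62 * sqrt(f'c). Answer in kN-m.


fr = 0.62 * sqrt(20) = 0.62 * 4.4721 = 2.7727 MPa
I = 311 * 561^3 / 12 = 4575807299.25 mm^4
y_t = 280.5 mm
M_cr = fr * I / y_t = 2.7727 * 4575807299.25 / 280.5 N-mm
= 45.2316 kN-m

45.2316 kN-m


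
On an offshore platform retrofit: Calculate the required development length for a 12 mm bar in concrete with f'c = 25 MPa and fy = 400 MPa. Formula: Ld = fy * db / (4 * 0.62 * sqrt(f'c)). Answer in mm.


Ld = (fy * db) / (4 * 0.62 * sqrt(f'c))
= (400 * 12) / (4 * 0.62 * sqrt(25))
= 4800 / 12.4
= 387.1 mm

387.1 mm


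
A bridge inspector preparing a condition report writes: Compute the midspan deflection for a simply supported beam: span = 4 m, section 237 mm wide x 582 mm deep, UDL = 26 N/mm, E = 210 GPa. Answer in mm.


I = 237 * 582^3 / 12 = 3893463018.0 mm^4
L = 4000.0 mm, w = 26 N/mm, E = 210000.0 MPa
delta = 5 * w * L^4 / (384 * E * I)
= 5 * 26 * 4000.0^4 / (384 * 210000.0 * 3893463018.0)
= 0.106 mm

0.106 mm


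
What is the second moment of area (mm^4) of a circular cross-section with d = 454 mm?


r = d / 2 = 454 / 2 = 227.0 mm
I = pi * r^4 / 4 = pi * 227.0^4 / 4
= 2085418923.7 mm^4

2085418923.7 mm^4


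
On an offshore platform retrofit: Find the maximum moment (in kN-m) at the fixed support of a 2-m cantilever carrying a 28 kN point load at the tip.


For a cantilever with a point load at the free end:
M_max = P * L = 28 * 2 = 56 kN-m

56 kN-m


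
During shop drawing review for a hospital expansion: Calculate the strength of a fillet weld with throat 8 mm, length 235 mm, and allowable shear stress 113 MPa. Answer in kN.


Strength = throat * length * allowable stress
= 8 * 235 * 113 N
= 212440 N
= 212.44 kN

212.44 kN


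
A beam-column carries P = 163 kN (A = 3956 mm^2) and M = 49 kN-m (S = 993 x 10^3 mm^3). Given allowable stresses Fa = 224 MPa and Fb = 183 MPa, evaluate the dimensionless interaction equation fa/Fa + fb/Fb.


f_a = P / A = 163000.0 / 3956 = 41.2032 MPa
f_b = M / S = 49000000.0 / 993000.0 = 49.3454 MPa
Ratio = f_a / Fa + f_b / Fb
= 41.2032 / 224 + 49.3454 / 183
= 0.4536 (dimensionless)

0.4536 (dimensionless)


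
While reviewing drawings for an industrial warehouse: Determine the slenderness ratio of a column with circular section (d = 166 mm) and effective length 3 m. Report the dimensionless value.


Radius of gyration r = d / 4 = 166 / 4 = 41.5 mm
L_eff = 3000.0 mm
Slenderness ratio = L / r = 3000.0 / 41.5 = 72.29 (dimensionless)

72.29 (dimensionless)


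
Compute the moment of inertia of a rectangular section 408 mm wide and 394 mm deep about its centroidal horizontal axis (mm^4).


I = b * h^3 / 12
= 408 * 394^3 / 12
= 408 * 61162984 / 12
= 2079541456.0 mm^4

2079541456.0 mm^4


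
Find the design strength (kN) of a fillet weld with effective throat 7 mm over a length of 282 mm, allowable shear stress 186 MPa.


Strength = throat * length * allowable stress
= 7 * 282 * 186 N
= 367164 N
= 367.16 kN

367.16 kN


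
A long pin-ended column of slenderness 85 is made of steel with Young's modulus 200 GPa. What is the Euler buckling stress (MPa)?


sigma_cr = pi^2 * E / lambda^2
= 9.8696 * 200000.0 / 85^2
= 9.8696 * 200000.0 / 7225
= 273.207 MPa

273.207 MPa


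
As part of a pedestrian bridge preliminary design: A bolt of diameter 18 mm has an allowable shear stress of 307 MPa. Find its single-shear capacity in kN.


A = pi * d^2 / 4 = pi * 18^2 / 4 = 254.469 mm^2
V = f_v * A / 1000 = 307 * 254.469 / 1000
= 78.122 kN

78.122 kN


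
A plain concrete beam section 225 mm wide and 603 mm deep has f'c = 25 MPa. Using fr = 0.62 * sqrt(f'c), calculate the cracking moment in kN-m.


fr = 0.62 * sqrt(25) = 0.62 * 5.0 = 3.1 MPa
I = 225 * 603^3 / 12 = 4111054256.25 mm^4
y_t = 301.5 mm
M_cr = fr * I / y_t = 3.1 * 4111054256.25 / 301.5 N-mm
= 42.2695 kN-m

42.2695 kN-m


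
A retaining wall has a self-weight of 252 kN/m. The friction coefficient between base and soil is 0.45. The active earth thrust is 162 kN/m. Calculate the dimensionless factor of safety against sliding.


Resisting force = mu * W = 0.45 * 252 = 113.4 kN/m
FOS = Resisting / Driving = 113.4 / 162
= 0.7 (dimensionless)

0.7 (dimensionless)


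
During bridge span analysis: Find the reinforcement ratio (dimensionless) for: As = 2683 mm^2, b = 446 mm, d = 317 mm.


rho = As / (b * d)
= 2683 / (446 * 317)
= 2683 / 141382
= 0.018977 (dimensionless)

0.018977 (dimensionless)


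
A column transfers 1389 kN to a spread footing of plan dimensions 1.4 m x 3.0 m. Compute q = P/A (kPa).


A = 1.4 * 3.0 = 4.2 m^2
q = P / A = 1389 / 4.2
= 330.7143 kPa

330.7143 kPa


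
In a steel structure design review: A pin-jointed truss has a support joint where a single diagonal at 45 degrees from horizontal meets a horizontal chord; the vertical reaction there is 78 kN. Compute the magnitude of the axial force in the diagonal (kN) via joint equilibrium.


At the joint, only the diagonal has a vertical component, so vertical equilibrium gives:
F * sin(45) = 78
F = 78 / sin(45)
= 78 / 0.707107
= 110.31 kN

110.31 kN


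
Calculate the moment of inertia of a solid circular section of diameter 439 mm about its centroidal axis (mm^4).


r = d / 2 = 439 / 2 = 219.5 mm
I = pi * r^4 / 4 = pi * 219.5^4 / 4
= 1823173415.92 mm^4

1823173415.92 mm^4


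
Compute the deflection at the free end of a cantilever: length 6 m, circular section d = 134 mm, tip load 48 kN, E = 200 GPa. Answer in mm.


I = pi * d^4 / 64 = pi * 134^4 / 64 = 15826653.42 mm^4
L = 6000.0 mm, P = 48000.0 N, E = 200000.0 MPa
delta = P * L^3 / (3 * E * I)
= 48000.0 * 6000.0^3 / (3 * 200000.0 * 15826653.42)
= 1091.8291 mm

1091.8291 mm


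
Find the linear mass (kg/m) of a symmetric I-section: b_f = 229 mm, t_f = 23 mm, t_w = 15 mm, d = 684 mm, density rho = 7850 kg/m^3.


A_flanges = 2 * 229 * 23 = 10534 mm^2
A_web = (684 - 2 * 23) * 15 = 9570 mm^2
A_total = 10534 + 9570 = 20104 mm^2 = 0.020104 m^2
Weight = rho * A = 7850 * 0.020104 = 157.8164 kg/m

157.8164 kg/m


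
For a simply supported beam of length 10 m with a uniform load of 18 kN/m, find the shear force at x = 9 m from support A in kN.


R_A = w * L / 2 = 18 * 10 / 2 = 90.0 kN
V(x) = R_A - w * x = 90.0 - 18 * 9
= -72.0 kN

-72.0 kN


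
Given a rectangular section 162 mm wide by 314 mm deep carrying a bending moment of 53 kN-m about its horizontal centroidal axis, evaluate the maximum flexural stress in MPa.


I = b * h^3 / 12 = 162 * 314^3 / 12 = 417948444.0 mm^4
y = h / 2 = 314 / 2 = 157.0 mm
M = 53 kN-m = 53000000.0 N-mm
sigma = M * y / I = 53000000.0 * 157.0 / 417948444.0
= 19.91 MPa

19.91 MPa


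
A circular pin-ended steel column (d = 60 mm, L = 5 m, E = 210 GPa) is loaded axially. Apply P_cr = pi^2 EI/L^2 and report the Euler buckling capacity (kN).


I = pi * d^4 / 64 = 636172.51 mm^4
L = 5000.0 mm
P_cr = pi^2 * E * I / L^2
= 9.8696 * 210000.0 * 636172.51 / 5000.0^2
= 52741.68 N = 52.7417 kN

52.7417 kN


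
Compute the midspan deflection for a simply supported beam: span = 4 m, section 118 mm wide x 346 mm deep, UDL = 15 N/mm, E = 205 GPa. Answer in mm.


I = 118 * 346^3 / 12 = 407313737.33 mm^4
L = 4000.0 mm, w = 15 N/mm, E = 205000.0 MPa
delta = 5 * w * L^4 / (384 * E * I)
= 5 * 15 * 4000.0^4 / (384 * 205000.0 * 407313737.33)
= 0.5988 mm

0.5988 mm


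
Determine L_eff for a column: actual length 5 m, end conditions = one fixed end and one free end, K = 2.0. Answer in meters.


L_eff = K * L
= 2.0 * 5
= 10.0 m

10.0 m


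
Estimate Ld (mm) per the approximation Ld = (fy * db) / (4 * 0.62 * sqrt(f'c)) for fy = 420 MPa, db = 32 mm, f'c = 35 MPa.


Ld = (fy * db) / (4 * 0.62 * sqrt(f'c))
= (420 * 32) / (4 * 0.62 * sqrt(35))
= 13440 / 14.6719
= 916.04 mm

916.04 mm


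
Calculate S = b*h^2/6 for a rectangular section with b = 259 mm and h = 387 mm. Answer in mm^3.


S = b * h^2 / 6
= 259 * 387^2 / 6
= 259 * 149769 / 6
= 6465028.5 mm^3

6465028.5 mm^3


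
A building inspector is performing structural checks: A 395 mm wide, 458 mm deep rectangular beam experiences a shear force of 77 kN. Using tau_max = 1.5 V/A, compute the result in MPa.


A = b * h = 395 * 458 = 180910 mm^2
V = 77 kN = 77000.0 N
tau_max = 1.5 * V / A = 1.5 * 77000.0 / 180910
= 0.6384 MPa

0.6384 MPa


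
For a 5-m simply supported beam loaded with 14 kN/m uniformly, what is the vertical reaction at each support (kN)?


Total load = w * L = 14 * 5 = 70 kN
By symmetry, each reaction R = total / 2 = 70 / 2 = 35.0 kN

35.0 kN


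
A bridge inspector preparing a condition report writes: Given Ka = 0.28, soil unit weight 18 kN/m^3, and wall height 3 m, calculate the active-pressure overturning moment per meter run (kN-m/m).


Pa = 0.5 * Ka * gamma * H^2
= 0.5 * 0.28 * 18 * 3^2
= 22.68 kN/m
Arm = H / 3 = 3 / 3 = 1.0 m
Mo = Pa * arm = Pa * H / 3 = 22.68 * 3 / 3 = 22.68 kN-m/m

22.68 kN-m/m


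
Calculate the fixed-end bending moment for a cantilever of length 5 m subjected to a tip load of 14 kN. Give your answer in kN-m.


For a cantilever with a point load at the free end:
M_max = P * L = 14 * 5 = 70 kN-m

70 kN-m


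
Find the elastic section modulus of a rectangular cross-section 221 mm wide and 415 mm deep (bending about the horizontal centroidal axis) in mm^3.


S = b * h^2 / 6
= 221 * 415^2 / 6
= 221 * 172225 / 6
= 6343620.83 mm^3

6343620.83 mm^3


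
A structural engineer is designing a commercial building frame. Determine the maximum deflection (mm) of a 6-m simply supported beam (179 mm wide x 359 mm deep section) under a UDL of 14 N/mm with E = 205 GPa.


I = 179 * 359^3 / 12 = 690168495.08 mm^4
L = 6000.0 mm, w = 14 N/mm, E = 205000.0 MPa
delta = 5 * w * L^4 / (384 * E * I)
= 5 * 14 * 6000.0^4 / (384 * 205000.0 * 690168495.08)
= 1.6698 mm

1.6698 mm


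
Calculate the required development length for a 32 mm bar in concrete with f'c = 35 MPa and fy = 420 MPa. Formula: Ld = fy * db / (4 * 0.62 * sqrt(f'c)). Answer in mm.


Ld = (fy * db) / (4 * 0.62 * sqrt(f'c))
= (420 * 32) / (4 * 0.62 * sqrt(35))
= 13440 / 14.6719
= 916.04 mm

916.04 mm


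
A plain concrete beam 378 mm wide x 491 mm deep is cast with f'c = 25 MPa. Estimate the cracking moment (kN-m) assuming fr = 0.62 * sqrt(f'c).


fr = 0.62 * sqrt(25) = 0.62 * 5.0 = 3.1 MPa
I = 378 * 491^3 / 12 = 3728679286.5 mm^4
y_t = 245.5 mm
M_cr = fr * I / y_t = 3.1 * 3728679286.5 / 245.5 N-mm
= 47.0831 kN-m

47.0831 kN-m


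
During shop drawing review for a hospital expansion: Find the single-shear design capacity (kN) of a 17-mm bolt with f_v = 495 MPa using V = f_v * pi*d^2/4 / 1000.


A = pi * d^2 / 4 = pi * 17^2 / 4 = 226.9801 mm^2
V = f_v * A / 1000 = 495 * 226.9801 / 1000
= 112.3551 kN

112.3551 kN


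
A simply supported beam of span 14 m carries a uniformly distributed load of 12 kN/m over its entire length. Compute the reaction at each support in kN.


Total load = w * L = 12 * 14 = 168 kN
By symmetry, each reaction R = total / 2 = 168 / 2 = 84.0 kN

84.0 kN


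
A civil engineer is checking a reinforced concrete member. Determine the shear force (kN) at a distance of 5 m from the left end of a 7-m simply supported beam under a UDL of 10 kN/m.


R_A = w * L / 2 = 10 * 7 / 2 = 35.0 kN
V(x) = R_A - w * x = 35.0 - 10 * 5
= -15.0 kN

-15.0 kN


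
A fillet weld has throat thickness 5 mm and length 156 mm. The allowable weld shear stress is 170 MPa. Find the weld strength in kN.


Strength = throat * length * allowable stress
= 5 * 156 * 170 N
= 132600 N
= 132.6 kN

132.6 kN


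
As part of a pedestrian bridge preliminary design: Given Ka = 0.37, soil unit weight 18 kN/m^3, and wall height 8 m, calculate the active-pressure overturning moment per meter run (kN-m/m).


Pa = 0.5 * Ka * gamma * H^2
= 0.5 * 0.37 * 18 * 8^2
= 213.12 kN/m
Arm = H / 3 = 8 / 3 = 2.6667 m
Mo = Pa * arm = Pa * H / 3 = 213.12 * 8 / 3 = 568.32 kN-m/m

568.32 kN-m/m


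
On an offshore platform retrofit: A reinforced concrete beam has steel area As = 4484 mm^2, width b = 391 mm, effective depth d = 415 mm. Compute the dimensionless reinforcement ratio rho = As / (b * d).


rho = As / (b * d)
= 4484 / (391 * 415)
= 4484 / 162265
= 0.027634 (dimensionless)

0.027634 (dimensionless)


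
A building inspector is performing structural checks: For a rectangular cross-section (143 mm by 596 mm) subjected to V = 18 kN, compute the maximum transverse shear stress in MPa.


A = b * h = 143 * 596 = 85228 mm^2
V = 18 kN = 18000.0 N
tau_max = 1.5 * V / A = 1.5 * 18000.0 / 85228
= 0.3168 MPa

0.3168 MPa


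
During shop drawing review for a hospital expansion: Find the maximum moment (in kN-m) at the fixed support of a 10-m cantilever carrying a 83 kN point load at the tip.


For a cantilever with a point load at the free end:
M_max = P * L = 83 * 10 = 830 kN-m

830 kN-m


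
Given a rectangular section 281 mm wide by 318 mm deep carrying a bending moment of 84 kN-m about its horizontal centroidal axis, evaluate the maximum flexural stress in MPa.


I = b * h^3 / 12 = 281 * 318^3 / 12 = 753019866.0 mm^4
y = h / 2 = 318 / 2 = 159.0 mm
M = 84 kN-m = 84000000.0 N-mm
sigma = M * y / I = 84000000.0 * 159.0 / 753019866.0
= 17.74 MPa

17.74 MPa


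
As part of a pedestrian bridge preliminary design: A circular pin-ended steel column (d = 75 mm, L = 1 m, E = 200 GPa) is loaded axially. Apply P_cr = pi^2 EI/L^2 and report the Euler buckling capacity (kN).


I = pi * d^4 / 64 = 1553155.55 mm^4
L = 1000.0 mm
P_cr = pi^2 * E * I / L^2
= 9.8696 * 200000.0 * 1553155.55 / 1000.0^2
= 3065806.17 N = 3065.8062 kN

3065.8062 kN


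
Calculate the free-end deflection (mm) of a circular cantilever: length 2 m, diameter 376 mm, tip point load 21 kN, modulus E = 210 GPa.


I = pi * d^4 / 64 = pi * 376^4 / 64 = 981118078.81 mm^4
L = 2000.0 mm, P = 21000.0 N, E = 210000.0 MPa
delta = P * L^3 / (3 * E * I)
= 21000.0 * 2000.0^3 / (3 * 210000.0 * 981118078.81)
= 0.2718 mm

0.2718 mm


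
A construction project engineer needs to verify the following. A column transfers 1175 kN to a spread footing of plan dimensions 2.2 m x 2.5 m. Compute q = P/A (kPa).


A = 2.2 * 2.5 = 5.5 m^2
q = P / A = 1175 / 5.5
= 213.6364 kPa

213.6364 kPa


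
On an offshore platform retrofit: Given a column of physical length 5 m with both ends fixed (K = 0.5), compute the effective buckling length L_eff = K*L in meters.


L_eff = K * L
= 0.5 * 5
= 2.5 m

2.5 m


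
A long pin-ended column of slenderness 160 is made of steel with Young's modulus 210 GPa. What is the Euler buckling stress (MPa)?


sigma_cr = pi^2 * E / lambda^2
= 9.8696 * 210000.0 / 160^2
= 9.8696 * 210000.0 / 25600
= 80.9616 MPa

80.9616 MPa


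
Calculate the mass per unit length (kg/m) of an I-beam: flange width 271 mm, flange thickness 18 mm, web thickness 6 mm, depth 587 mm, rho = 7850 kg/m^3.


A_flanges = 2 * 271 * 18 = 9756 mm^2
A_web = (587 - 2 * 18) * 6 = 3306 mm^2
A_total = 9756 + 3306 = 13062 mm^2 = 0.013062 m^2
Weight = rho * A = 7850 * 0.013062 = 102.5367 kg/m

102.5367 kg/m


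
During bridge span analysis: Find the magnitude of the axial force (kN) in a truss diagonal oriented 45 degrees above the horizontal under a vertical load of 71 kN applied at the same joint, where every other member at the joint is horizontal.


At the joint, only the diagonal has a vertical component, so vertical equilibrium gives:
F * sin(45) = 71
F = 71 / sin(45)
= 71 / 0.707107
= 100.41 kN

100.41 kN


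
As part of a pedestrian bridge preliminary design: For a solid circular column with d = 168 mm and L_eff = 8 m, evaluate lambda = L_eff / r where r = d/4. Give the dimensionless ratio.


Radius of gyration r = d / 4 = 168 / 4 = 42.0 mm
L_eff = 8000.0 mm
Slenderness ratio = L / r = 8000.0 / 42.0 = 190.48 (dimensionless)

190.48 (dimensionless)


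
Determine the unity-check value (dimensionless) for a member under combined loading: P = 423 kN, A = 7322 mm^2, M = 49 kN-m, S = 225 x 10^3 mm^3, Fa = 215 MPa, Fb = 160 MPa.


f_a = P / A = 423000.0 / 7322 = 57.7711 MPa
f_b = M / S = 49000000.0 / 225000.0 = 217.7778 MPa
Ratio = f_a / Fa + f_b / Fb
= 57.7711 / 215 + 217.7778 / 160
= 1.6298 (dimensionless)

1.6298 (dimensionless)


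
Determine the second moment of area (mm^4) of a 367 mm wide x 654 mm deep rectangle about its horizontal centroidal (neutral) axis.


I = b * h^3 / 12
= 367 * 654^3 / 12
= 367 * 279726264 / 12
= 8554961574.0 mm^4

8554961574.0 mm^4


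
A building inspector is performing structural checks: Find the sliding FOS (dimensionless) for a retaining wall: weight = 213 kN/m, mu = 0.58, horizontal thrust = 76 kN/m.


Resisting force = mu * W = 0.58 * 213 = 123.54 kN/m
FOS = Resisting / Driving = 123.54 / 76
= 1.6255 (dimensionless)

1.6255 (dimensionless)


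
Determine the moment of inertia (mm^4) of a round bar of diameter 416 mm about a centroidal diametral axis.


r = d / 2 = 416 / 2 = 208.0 mm
I = pi * r^4 / 4 = pi * 208.0^4 / 4
= 1470087623.13 mm^4

1470087623.13 mm^4


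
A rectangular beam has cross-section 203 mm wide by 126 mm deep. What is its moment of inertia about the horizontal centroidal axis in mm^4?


I = b * h^3 / 12
= 203 * 126^3 / 12
= 203 * 2000376 / 12
= 33839694.0 mm^4

33839694.0 mm^4


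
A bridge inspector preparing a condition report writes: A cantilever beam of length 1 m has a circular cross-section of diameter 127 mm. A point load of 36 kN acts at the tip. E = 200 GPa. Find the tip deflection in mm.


I = pi * d^4 / 64 = pi * 127^4 / 64 = 12769820.2 mm^4
L = 1000.0 mm, P = 36000.0 N, E = 200000.0 MPa
delta = P * L^3 / (3 * E * I)
= 36000.0 * 1000.0^3 / (3 * 200000.0 * 12769820.2)
= 4.6986 mm

4.6986 mm


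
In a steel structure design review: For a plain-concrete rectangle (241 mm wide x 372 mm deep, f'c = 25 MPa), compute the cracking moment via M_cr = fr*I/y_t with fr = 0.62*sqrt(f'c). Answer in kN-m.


fr = 0.62 * sqrt(25) = 0.62 * 5.0 = 3.1 MPa
I = 241 * 372^3 / 12 = 1033866864.0 mm^4
y_t = 186.0 mm
M_cr = fr * I / y_t = 3.1 * 1033866864.0 / 186.0 N-mm
= 17.2311 kN-m

17.2311 kN-m


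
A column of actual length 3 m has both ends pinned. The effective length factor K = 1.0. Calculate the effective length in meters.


L_eff = K * L
= 1.0 * 3
= 3.0 m

3.0 m


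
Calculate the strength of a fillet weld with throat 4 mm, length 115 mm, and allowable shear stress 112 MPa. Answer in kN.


Strength = throat * length * allowable stress
= 4 * 115 * 112 N
= 51520 N
= 51.52 kN

51.52 kN


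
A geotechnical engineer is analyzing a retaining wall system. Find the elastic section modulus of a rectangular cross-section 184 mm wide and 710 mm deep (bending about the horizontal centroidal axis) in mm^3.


S = b * h^2 / 6
= 184 * 710^2 / 6
= 184 * 504100 / 6
= 15459066.67 mm^3

15459066.67 mm^3


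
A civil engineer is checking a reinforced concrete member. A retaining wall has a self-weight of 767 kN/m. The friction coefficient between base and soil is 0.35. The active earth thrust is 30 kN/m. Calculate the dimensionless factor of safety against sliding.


Resisting force = mu * W = 0.35 * 767 = 268.45 kN/m
FOS = Resisting / Driving = 268.45 / 30
= 8.9483 (dimensionless)

8.9483 (dimensionless)


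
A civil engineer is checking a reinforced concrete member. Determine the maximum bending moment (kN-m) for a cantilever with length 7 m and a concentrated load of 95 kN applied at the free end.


For a cantilever with a point load at the free end:
M_max = P * L = 95 * 7 = 665 kN-m

665 kN-m


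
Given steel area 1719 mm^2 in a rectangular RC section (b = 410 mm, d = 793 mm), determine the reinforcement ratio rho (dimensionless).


rho = As / (b * d)
= 1719 / (410 * 793)
= 1719 / 325130
= 0.005287 (dimensionless)

0.005287 (dimensionless)


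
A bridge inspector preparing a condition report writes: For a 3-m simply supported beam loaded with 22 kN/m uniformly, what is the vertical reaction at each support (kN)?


Total load = w * L = 22 * 3 = 66 kN
By symmetry, each reaction R = total / 2 = 66 / 2 = 33.0 kN

33.0 kN


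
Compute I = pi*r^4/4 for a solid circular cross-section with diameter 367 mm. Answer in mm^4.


r = d / 2 = 367 / 2 = 183.5 mm
I = pi * r^4 / 4 = pi * 183.5^4 / 4
= 890500475.54 mm^4

890500475.54 mm^4


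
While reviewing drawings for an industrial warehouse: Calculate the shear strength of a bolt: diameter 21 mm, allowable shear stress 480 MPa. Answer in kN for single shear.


A = pi * d^2 / 4 = pi * 21^2 / 4 = 346.3606 mm^2
V = f_v * A / 1000 = 480 * 346.3606 / 1000
= 166.2531 kN

166.2531 kN


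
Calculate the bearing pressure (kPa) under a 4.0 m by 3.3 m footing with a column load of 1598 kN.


A = 4.0 * 3.3 = 13.2 m^2
q = P / A = 1598 / 13.2
= 121.0606 kPa

121.0606 kPa


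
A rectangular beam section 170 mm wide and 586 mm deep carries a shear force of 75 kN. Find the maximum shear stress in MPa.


A = b * h = 170 * 586 = 99620 mm^2
V = 75 kN = 75000.0 N
tau_max = 1.5 * V / A = 1.5 * 75000.0 / 99620
= 1.1293 MPa

1.1293 MPa


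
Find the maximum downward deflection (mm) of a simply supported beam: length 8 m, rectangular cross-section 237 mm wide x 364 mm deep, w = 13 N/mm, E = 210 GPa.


I = 237 * 364^3 / 12 = 952513744.0 mm^4
L = 8000.0 mm, w = 13 N/mm, E = 210000.0 MPa
delta = 5 * w * L^4 / (384 * E * I)
= 5 * 13 * 8000.0^4 / (384 * 210000.0 * 952513744.0)
= 3.4662 mm

3.4662 mm


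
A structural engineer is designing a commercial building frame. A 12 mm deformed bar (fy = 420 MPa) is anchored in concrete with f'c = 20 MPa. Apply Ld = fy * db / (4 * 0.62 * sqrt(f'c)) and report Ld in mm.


Ld = (fy * db) / (4 * 0.62 * sqrt(f'c))
= (420 * 12) / (4 * 0.62 * sqrt(20))
= 5040 / 11.0909
= 454.43 mm

454.43 mm


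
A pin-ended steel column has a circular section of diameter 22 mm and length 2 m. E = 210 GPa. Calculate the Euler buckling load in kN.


I = pi * d^4 / 64 = 11499.01 mm^4
L = 2000.0 mm
P_cr = pi^2 * E * I / L^2
= 9.8696 * 210000.0 * 11499.01 / 2000.0^2
= 5958.26 N = 5.9583 kN

5.9583 kN


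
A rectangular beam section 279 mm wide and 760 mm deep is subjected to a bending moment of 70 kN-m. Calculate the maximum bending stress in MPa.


I = b * h^3 / 12 = 279 * 760^3 / 12 = 10206192000.0 mm^4
y = h / 2 = 760 / 2 = 380.0 mm
M = 70 kN-m = 70000000.0 N-mm
sigma = M * y / I = 70000000.0 * 380.0 / 10206192000.0
= 2.61 MPa

2.61 MPa


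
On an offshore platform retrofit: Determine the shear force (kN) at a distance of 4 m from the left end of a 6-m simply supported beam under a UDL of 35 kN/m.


R_A = w * L / 2 = 35 * 6 / 2 = 105.0 kN
V(x) = R_A - w * x = 105.0 - 35 * 4
= -35.0 kN

-35.0 kN


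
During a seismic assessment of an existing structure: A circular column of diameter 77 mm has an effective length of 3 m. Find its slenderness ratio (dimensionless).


Radius of gyration r = d / 4 = 77 / 4 = 19.25 mm
L_eff = 3000.0 mm
Slenderness ratio = L / r = 3000.0 / 19.25 = 155.84 (dimensionless)

155.84 (dimensionless)


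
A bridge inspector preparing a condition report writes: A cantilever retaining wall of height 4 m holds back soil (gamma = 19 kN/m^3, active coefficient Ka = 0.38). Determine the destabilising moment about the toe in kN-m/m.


Pa = 0.5 * Ka * gamma * H^2
= 0.5 * 0.38 * 19 * 4^2
= 57.76 kN/m
Arm = H / 3 = 4 / 3 = 1.3333 m
Mo = Pa * arm = Pa * H / 3 = 57.76 * 4 / 3 = 77.0133 kN-m/m

77.0133 kN-m/m


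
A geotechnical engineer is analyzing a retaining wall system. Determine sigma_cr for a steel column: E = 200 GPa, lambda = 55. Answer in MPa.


sigma_cr = pi^2 * E / lambda^2
= 9.8696 * 200000.0 / 55^2
= 9.8696 * 200000.0 / 3025
= 652.5358 MPa

652.5358 MPa


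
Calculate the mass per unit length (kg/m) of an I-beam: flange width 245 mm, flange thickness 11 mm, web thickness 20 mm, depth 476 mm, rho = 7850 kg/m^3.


A_flanges = 2 * 245 * 11 = 5390 mm^2
A_web = (476 - 2 * 11) * 20 = 9080 mm^2
A_total = 5390 + 9080 = 14470 mm^2 = 0.014470 m^2
Weight = rho * A = 7850 * 0.014470 = 113.5895 kg/m

113.5895 kg/m


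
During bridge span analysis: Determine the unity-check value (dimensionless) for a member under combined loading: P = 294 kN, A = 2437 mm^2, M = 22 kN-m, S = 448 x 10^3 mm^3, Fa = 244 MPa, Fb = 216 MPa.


f_a = P / A = 294000.0 / 2437 = 120.6401 MPa
f_b = M / S = 22000000.0 / 448000.0 = 49.1071 MPa
Ratio = f_a / Fa + f_b / Fb
= 120.6401 / 244 + 49.1071 / 216
= 0.7218 (dimensionless)

0.7218 (dimensionless)


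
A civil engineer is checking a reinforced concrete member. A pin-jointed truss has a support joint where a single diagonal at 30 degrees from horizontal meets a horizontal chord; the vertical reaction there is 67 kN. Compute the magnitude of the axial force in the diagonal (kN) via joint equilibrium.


At the joint, only the diagonal has a vertical component, so vertical equilibrium gives:
F * sin(30) = 67
F = 67 / sin(30)
= 67 / 0.5
= 134.0 kN

134.0 kN


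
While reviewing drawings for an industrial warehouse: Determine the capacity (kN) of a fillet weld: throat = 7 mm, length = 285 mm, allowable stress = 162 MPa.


Strength = throat * length * allowable stress
= 7 * 285 * 162 N
= 323190 N
= 323.19 kN

323.19 kN


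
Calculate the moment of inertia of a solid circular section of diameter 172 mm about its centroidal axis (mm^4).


r = d / 2 = 172 / 2 = 86.0 mm
I = pi * r^4 / 4 = pi * 86.0^4 / 4
= 42961920.42 mm^4

42961920.42 mm^4


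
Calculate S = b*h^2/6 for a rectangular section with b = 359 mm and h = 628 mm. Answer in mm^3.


S = b * h^2 / 6
= 359 * 628^2 / 6
= 359 * 394384 / 6
= 23597309.33 mm^3

23597309.33 mm^3


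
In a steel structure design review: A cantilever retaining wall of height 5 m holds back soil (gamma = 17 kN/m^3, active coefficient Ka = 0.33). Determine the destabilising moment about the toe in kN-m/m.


Pa = 0.5 * Ka * gamma * H^2
= 0.5 * 0.33 * 17 * 5^2
= 70.125 kN/m
Arm = H / 3 = 5 / 3 = 1.6667 m
Mo = Pa * arm = Pa * H / 3 = 70.125 * 5 / 3 = 116.875 kN-m/m

116.875 kN-m/m
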